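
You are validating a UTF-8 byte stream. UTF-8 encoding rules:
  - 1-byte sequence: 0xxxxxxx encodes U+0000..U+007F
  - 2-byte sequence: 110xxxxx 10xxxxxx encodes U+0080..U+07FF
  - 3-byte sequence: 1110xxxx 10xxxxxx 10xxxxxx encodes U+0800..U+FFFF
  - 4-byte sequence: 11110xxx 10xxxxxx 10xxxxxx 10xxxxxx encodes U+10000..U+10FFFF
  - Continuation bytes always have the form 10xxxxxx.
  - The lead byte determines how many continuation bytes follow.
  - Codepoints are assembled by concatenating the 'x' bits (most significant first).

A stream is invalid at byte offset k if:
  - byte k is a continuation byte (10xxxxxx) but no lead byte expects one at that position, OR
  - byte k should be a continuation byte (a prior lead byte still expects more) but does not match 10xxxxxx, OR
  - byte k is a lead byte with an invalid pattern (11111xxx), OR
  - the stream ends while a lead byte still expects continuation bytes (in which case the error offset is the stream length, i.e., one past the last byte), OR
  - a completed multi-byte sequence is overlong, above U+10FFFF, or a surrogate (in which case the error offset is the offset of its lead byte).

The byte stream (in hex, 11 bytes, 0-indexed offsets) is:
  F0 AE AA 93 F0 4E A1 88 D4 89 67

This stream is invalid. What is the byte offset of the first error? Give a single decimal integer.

Answer: 5

Derivation:
Byte[0]=F0: 4-byte lead, need 3 cont bytes. acc=0x0
Byte[1]=AE: continuation. acc=(acc<<6)|0x2E=0x2E
Byte[2]=AA: continuation. acc=(acc<<6)|0x2A=0xBAA
Byte[3]=93: continuation. acc=(acc<<6)|0x13=0x2EA93
Completed: cp=U+2EA93 (starts at byte 0)
Byte[4]=F0: 4-byte lead, need 3 cont bytes. acc=0x0
Byte[5]=4E: expected 10xxxxxx continuation. INVALID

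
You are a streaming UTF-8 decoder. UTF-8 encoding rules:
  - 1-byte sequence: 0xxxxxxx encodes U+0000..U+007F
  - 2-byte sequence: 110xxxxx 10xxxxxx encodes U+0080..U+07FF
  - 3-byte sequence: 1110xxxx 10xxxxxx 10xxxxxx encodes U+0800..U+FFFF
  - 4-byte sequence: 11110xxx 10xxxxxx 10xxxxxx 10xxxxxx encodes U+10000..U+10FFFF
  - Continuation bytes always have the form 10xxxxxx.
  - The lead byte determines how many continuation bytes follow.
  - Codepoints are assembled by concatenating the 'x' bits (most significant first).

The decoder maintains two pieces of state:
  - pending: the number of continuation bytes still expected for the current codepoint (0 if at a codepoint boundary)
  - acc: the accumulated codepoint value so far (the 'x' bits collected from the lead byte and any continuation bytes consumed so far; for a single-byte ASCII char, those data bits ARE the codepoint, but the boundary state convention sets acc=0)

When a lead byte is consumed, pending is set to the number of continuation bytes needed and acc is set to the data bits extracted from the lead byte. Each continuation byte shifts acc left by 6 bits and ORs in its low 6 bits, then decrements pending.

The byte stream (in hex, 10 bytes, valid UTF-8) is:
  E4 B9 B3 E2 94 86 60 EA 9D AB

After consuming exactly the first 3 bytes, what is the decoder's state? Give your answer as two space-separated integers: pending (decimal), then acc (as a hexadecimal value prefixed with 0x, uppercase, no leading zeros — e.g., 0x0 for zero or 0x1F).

Byte[0]=E4: 3-byte lead. pending=2, acc=0x4
Byte[1]=B9: continuation. acc=(acc<<6)|0x39=0x139, pending=1
Byte[2]=B3: continuation. acc=(acc<<6)|0x33=0x4E73, pending=0

Answer: 0 0x4E73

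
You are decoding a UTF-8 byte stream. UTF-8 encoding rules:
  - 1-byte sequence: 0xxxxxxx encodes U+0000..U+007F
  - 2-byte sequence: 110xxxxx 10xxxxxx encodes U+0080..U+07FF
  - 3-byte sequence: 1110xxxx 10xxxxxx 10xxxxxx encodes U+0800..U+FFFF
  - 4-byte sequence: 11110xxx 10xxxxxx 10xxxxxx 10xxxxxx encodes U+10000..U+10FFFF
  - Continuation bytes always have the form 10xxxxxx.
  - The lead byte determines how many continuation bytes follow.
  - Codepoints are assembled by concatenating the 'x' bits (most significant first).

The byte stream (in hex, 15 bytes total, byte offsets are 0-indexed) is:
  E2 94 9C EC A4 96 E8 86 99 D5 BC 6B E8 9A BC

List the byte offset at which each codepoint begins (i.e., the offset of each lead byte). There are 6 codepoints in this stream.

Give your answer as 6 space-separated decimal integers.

Byte[0]=E2: 3-byte lead, need 2 cont bytes. acc=0x2
Byte[1]=94: continuation. acc=(acc<<6)|0x14=0x94
Byte[2]=9C: continuation. acc=(acc<<6)|0x1C=0x251C
Completed: cp=U+251C (starts at byte 0)
Byte[3]=EC: 3-byte lead, need 2 cont bytes. acc=0xC
Byte[4]=A4: continuation. acc=(acc<<6)|0x24=0x324
Byte[5]=96: continuation. acc=(acc<<6)|0x16=0xC916
Completed: cp=U+C916 (starts at byte 3)
Byte[6]=E8: 3-byte lead, need 2 cont bytes. acc=0x8
Byte[7]=86: continuation. acc=(acc<<6)|0x06=0x206
Byte[8]=99: continuation. acc=(acc<<6)|0x19=0x8199
Completed: cp=U+8199 (starts at byte 6)
Byte[9]=D5: 2-byte lead, need 1 cont bytes. acc=0x15
Byte[10]=BC: continuation. acc=(acc<<6)|0x3C=0x57C
Completed: cp=U+057C (starts at byte 9)
Byte[11]=6B: 1-byte ASCII. cp=U+006B
Byte[12]=E8: 3-byte lead, need 2 cont bytes. acc=0x8
Byte[13]=9A: continuation. acc=(acc<<6)|0x1A=0x21A
Byte[14]=BC: continuation. acc=(acc<<6)|0x3C=0x86BC
Completed: cp=U+86BC (starts at byte 12)

Answer: 0 3 6 9 11 12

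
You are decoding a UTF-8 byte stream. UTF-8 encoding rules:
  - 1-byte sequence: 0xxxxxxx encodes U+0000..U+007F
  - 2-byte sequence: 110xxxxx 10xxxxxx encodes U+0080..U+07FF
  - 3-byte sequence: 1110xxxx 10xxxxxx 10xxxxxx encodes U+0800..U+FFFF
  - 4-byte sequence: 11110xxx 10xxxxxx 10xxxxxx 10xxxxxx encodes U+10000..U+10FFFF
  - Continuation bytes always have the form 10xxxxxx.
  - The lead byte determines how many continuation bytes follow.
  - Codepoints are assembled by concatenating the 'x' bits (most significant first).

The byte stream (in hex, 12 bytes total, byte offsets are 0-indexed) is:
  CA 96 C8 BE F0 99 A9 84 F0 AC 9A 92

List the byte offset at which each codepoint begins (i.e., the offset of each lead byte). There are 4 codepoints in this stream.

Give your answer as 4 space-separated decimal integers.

Byte[0]=CA: 2-byte lead, need 1 cont bytes. acc=0xA
Byte[1]=96: continuation. acc=(acc<<6)|0x16=0x296
Completed: cp=U+0296 (starts at byte 0)
Byte[2]=C8: 2-byte lead, need 1 cont bytes. acc=0x8
Byte[3]=BE: continuation. acc=(acc<<6)|0x3E=0x23E
Completed: cp=U+023E (starts at byte 2)
Byte[4]=F0: 4-byte lead, need 3 cont bytes. acc=0x0
Byte[5]=99: continuation. acc=(acc<<6)|0x19=0x19
Byte[6]=A9: continuation. acc=(acc<<6)|0x29=0x669
Byte[7]=84: continuation. acc=(acc<<6)|0x04=0x19A44
Completed: cp=U+19A44 (starts at byte 4)
Byte[8]=F0: 4-byte lead, need 3 cont bytes. acc=0x0
Byte[9]=AC: continuation. acc=(acc<<6)|0x2C=0x2C
Byte[10]=9A: continuation. acc=(acc<<6)|0x1A=0xB1A
Byte[11]=92: continuation. acc=(acc<<6)|0x12=0x2C692
Completed: cp=U+2C692 (starts at byte 8)

Answer: 0 2 4 8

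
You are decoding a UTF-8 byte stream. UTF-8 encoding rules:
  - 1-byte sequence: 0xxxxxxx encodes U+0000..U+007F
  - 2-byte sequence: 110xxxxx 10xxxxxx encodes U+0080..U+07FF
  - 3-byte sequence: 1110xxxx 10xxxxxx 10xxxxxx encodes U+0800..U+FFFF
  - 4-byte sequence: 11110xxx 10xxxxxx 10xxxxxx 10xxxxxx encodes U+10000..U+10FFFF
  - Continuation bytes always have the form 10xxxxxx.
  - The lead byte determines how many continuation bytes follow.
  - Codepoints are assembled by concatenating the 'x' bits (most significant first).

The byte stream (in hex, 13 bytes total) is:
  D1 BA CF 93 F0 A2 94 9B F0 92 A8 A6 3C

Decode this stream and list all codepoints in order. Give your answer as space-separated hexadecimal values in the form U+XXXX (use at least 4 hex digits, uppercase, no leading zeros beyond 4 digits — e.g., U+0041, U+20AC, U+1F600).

Answer: U+047A U+03D3 U+2251B U+12A26 U+003C

Derivation:
Byte[0]=D1: 2-byte lead, need 1 cont bytes. acc=0x11
Byte[1]=BA: continuation. acc=(acc<<6)|0x3A=0x47A
Completed: cp=U+047A (starts at byte 0)
Byte[2]=CF: 2-byte lead, need 1 cont bytes. acc=0xF
Byte[3]=93: continuation. acc=(acc<<6)|0x13=0x3D3
Completed: cp=U+03D3 (starts at byte 2)
Byte[4]=F0: 4-byte lead, need 3 cont bytes. acc=0x0
Byte[5]=A2: continuation. acc=(acc<<6)|0x22=0x22
Byte[6]=94: continuation. acc=(acc<<6)|0x14=0x894
Byte[7]=9B: continuation. acc=(acc<<6)|0x1B=0x2251B
Completed: cp=U+2251B (starts at byte 4)
Byte[8]=F0: 4-byte lead, need 3 cont bytes. acc=0x0
Byte[9]=92: continuation. acc=(acc<<6)|0x12=0x12
Byte[10]=A8: continuation. acc=(acc<<6)|0x28=0x4A8
Byte[11]=A6: continuation. acc=(acc<<6)|0x26=0x12A26
Completed: cp=U+12A26 (starts at byte 8)
Byte[12]=3C: 1-byte ASCII. cp=U+003C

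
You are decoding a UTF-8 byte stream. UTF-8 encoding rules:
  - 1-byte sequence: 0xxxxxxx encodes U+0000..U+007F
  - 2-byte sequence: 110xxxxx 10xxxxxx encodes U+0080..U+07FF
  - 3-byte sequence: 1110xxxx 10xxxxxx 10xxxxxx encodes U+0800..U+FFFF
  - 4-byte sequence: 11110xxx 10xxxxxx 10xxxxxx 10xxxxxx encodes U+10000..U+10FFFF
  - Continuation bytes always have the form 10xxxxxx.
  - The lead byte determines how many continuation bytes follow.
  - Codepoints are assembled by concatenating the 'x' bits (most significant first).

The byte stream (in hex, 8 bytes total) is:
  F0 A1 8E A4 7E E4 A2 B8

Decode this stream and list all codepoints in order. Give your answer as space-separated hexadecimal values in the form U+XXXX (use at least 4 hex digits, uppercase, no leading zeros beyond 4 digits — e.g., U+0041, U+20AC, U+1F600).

Byte[0]=F0: 4-byte lead, need 3 cont bytes. acc=0x0
Byte[1]=A1: continuation. acc=(acc<<6)|0x21=0x21
Byte[2]=8E: continuation. acc=(acc<<6)|0x0E=0x84E
Byte[3]=A4: continuation. acc=(acc<<6)|0x24=0x213A4
Completed: cp=U+213A4 (starts at byte 0)
Byte[4]=7E: 1-byte ASCII. cp=U+007E
Byte[5]=E4: 3-byte lead, need 2 cont bytes. acc=0x4
Byte[6]=A2: continuation. acc=(acc<<6)|0x22=0x122
Byte[7]=B8: continuation. acc=(acc<<6)|0x38=0x48B8
Completed: cp=U+48B8 (starts at byte 5)

Answer: U+213A4 U+007E U+48B8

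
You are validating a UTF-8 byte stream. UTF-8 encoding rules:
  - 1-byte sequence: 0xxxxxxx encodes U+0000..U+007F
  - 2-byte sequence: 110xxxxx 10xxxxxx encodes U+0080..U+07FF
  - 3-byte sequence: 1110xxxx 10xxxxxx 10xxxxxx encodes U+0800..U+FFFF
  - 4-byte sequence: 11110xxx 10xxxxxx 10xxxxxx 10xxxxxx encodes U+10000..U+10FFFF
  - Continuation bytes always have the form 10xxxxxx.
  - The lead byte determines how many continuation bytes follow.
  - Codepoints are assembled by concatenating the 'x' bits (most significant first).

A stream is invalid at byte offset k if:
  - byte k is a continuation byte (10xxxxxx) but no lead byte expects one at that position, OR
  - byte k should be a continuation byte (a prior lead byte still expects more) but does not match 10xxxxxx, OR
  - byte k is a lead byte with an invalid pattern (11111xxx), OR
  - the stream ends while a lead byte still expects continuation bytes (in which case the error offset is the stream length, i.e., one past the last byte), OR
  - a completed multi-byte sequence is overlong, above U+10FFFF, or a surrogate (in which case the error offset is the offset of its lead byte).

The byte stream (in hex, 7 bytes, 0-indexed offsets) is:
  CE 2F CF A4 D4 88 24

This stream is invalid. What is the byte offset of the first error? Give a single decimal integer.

Byte[0]=CE: 2-byte lead, need 1 cont bytes. acc=0xE
Byte[1]=2F: expected 10xxxxxx continuation. INVALID

Answer: 1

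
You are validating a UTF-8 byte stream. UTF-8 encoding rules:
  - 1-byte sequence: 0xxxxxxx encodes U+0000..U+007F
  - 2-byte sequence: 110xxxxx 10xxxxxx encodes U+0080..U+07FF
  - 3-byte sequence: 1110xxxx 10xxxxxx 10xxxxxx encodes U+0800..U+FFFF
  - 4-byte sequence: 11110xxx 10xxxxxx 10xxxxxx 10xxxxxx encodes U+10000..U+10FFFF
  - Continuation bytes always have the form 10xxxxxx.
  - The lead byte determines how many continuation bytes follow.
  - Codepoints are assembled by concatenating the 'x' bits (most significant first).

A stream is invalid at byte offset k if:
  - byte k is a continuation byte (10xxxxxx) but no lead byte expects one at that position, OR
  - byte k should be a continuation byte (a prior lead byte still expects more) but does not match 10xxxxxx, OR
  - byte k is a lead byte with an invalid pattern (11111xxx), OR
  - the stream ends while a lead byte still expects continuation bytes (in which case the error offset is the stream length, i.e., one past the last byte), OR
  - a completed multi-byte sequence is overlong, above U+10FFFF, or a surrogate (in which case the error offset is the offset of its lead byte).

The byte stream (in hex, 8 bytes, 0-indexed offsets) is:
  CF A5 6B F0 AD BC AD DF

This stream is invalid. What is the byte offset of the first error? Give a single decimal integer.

Byte[0]=CF: 2-byte lead, need 1 cont bytes. acc=0xF
Byte[1]=A5: continuation. acc=(acc<<6)|0x25=0x3E5
Completed: cp=U+03E5 (starts at byte 0)
Byte[2]=6B: 1-byte ASCII. cp=U+006B
Byte[3]=F0: 4-byte lead, need 3 cont bytes. acc=0x0
Byte[4]=AD: continuation. acc=(acc<<6)|0x2D=0x2D
Byte[5]=BC: continuation. acc=(acc<<6)|0x3C=0xB7C
Byte[6]=AD: continuation. acc=(acc<<6)|0x2D=0x2DF2D
Completed: cp=U+2DF2D (starts at byte 3)
Byte[7]=DF: 2-byte lead, need 1 cont bytes. acc=0x1F
Byte[8]: stream ended, expected continuation. INVALID

Answer: 8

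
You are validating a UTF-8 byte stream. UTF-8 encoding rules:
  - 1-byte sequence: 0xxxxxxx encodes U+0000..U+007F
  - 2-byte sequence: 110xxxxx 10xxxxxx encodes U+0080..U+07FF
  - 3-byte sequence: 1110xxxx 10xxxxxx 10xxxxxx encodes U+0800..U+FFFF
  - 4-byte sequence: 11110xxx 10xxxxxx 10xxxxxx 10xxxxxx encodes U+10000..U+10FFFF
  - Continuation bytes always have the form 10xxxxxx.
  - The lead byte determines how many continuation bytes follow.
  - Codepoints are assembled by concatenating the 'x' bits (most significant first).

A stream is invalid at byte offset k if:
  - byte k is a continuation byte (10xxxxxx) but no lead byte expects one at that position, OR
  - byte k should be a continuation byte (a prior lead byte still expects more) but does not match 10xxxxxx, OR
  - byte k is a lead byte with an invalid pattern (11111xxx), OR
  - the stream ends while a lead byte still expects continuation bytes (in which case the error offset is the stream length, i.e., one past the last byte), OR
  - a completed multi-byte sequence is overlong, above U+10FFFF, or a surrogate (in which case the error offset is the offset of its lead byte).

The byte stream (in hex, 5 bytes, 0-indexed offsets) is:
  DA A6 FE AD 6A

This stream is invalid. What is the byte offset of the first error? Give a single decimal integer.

Answer: 2

Derivation:
Byte[0]=DA: 2-byte lead, need 1 cont bytes. acc=0x1A
Byte[1]=A6: continuation. acc=(acc<<6)|0x26=0x6A6
Completed: cp=U+06A6 (starts at byte 0)
Byte[2]=FE: INVALID lead byte (not 0xxx/110x/1110/11110)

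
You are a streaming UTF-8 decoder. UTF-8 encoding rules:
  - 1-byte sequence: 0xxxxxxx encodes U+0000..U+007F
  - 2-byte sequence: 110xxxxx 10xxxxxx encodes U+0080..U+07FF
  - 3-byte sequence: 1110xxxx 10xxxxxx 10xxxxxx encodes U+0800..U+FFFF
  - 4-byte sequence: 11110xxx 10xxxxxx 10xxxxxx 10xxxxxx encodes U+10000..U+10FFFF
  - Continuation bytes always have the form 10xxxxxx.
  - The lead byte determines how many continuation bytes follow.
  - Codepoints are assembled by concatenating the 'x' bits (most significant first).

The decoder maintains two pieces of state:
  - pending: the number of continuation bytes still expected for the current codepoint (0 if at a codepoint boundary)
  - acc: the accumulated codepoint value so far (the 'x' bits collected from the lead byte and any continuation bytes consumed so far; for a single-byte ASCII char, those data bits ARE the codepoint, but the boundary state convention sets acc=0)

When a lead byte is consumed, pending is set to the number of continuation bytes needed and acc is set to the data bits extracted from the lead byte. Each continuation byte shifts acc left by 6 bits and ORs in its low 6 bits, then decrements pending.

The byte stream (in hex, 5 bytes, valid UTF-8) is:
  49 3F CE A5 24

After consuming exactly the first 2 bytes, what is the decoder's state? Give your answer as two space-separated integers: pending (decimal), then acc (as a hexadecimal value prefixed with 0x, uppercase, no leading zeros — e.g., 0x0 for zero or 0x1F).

Answer: 0 0x0

Derivation:
Byte[0]=49: 1-byte. pending=0, acc=0x0
Byte[1]=3F: 1-byte. pending=0, acc=0x0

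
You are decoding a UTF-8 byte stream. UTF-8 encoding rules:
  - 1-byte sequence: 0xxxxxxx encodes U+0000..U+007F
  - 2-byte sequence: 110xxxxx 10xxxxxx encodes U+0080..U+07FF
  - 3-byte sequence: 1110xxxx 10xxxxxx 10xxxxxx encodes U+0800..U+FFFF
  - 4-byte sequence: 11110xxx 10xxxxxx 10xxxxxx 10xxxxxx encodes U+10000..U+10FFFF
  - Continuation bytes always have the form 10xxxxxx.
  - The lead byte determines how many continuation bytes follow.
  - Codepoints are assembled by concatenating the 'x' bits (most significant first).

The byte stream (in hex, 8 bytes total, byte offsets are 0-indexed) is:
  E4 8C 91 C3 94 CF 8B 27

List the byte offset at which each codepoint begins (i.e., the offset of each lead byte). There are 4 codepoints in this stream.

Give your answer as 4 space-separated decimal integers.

Answer: 0 3 5 7

Derivation:
Byte[0]=E4: 3-byte lead, need 2 cont bytes. acc=0x4
Byte[1]=8C: continuation. acc=(acc<<6)|0x0C=0x10C
Byte[2]=91: continuation. acc=(acc<<6)|0x11=0x4311
Completed: cp=U+4311 (starts at byte 0)
Byte[3]=C3: 2-byte lead, need 1 cont bytes. acc=0x3
Byte[4]=94: continuation. acc=(acc<<6)|0x14=0xD4
Completed: cp=U+00D4 (starts at byte 3)
Byte[5]=CF: 2-byte lead, need 1 cont bytes. acc=0xF
Byte[6]=8B: continuation. acc=(acc<<6)|0x0B=0x3CB
Completed: cp=U+03CB (starts at byte 5)
Byte[7]=27: 1-byte ASCII. cp=U+0027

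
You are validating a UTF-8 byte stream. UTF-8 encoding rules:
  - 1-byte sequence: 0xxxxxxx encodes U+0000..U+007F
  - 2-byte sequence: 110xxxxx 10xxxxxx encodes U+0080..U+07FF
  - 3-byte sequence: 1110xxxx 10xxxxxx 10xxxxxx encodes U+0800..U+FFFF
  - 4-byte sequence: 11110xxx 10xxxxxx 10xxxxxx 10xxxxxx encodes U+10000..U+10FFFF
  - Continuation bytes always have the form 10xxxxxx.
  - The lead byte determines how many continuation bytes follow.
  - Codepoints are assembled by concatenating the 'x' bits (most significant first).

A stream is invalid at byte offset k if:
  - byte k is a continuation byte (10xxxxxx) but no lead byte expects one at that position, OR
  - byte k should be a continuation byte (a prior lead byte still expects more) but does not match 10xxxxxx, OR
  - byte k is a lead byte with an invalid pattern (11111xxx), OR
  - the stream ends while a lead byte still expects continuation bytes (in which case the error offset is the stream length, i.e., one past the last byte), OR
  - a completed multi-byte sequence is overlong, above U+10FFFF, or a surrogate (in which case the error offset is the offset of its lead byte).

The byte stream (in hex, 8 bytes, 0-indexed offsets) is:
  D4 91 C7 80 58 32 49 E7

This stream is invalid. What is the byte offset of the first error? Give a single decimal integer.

Byte[0]=D4: 2-byte lead, need 1 cont bytes. acc=0x14
Byte[1]=91: continuation. acc=(acc<<6)|0x11=0x511
Completed: cp=U+0511 (starts at byte 0)
Byte[2]=C7: 2-byte lead, need 1 cont bytes. acc=0x7
Byte[3]=80: continuation. acc=(acc<<6)|0x00=0x1C0
Completed: cp=U+01C0 (starts at byte 2)
Byte[4]=58: 1-byte ASCII. cp=U+0058
Byte[5]=32: 1-byte ASCII. cp=U+0032
Byte[6]=49: 1-byte ASCII. cp=U+0049
Byte[7]=E7: 3-byte lead, need 2 cont bytes. acc=0x7
Byte[8]: stream ended, expected continuation. INVALID

Answer: 8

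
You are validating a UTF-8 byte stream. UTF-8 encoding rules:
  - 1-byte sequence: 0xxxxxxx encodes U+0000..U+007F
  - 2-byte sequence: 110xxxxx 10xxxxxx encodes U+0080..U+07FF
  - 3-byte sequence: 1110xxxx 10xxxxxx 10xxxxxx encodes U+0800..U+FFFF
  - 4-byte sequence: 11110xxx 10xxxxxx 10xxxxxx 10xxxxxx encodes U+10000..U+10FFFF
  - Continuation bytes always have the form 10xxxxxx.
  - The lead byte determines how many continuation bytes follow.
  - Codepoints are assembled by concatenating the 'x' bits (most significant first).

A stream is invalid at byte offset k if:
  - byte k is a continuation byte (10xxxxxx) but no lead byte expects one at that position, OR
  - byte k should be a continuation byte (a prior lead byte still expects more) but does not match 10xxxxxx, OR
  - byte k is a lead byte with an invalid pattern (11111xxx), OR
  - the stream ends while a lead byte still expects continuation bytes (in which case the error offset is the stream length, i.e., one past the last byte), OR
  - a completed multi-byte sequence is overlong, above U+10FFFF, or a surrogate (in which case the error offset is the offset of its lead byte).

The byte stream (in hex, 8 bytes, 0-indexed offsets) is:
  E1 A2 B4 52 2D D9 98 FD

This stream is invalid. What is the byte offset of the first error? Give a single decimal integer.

Byte[0]=E1: 3-byte lead, need 2 cont bytes. acc=0x1
Byte[1]=A2: continuation. acc=(acc<<6)|0x22=0x62
Byte[2]=B4: continuation. acc=(acc<<6)|0x34=0x18B4
Completed: cp=U+18B4 (starts at byte 0)
Byte[3]=52: 1-byte ASCII. cp=U+0052
Byte[4]=2D: 1-byte ASCII. cp=U+002D
Byte[5]=D9: 2-byte lead, need 1 cont bytes. acc=0x19
Byte[6]=98: continuation. acc=(acc<<6)|0x18=0x658
Completed: cp=U+0658 (starts at byte 5)
Byte[7]=FD: INVALID lead byte (not 0xxx/110x/1110/11110)

Answer: 7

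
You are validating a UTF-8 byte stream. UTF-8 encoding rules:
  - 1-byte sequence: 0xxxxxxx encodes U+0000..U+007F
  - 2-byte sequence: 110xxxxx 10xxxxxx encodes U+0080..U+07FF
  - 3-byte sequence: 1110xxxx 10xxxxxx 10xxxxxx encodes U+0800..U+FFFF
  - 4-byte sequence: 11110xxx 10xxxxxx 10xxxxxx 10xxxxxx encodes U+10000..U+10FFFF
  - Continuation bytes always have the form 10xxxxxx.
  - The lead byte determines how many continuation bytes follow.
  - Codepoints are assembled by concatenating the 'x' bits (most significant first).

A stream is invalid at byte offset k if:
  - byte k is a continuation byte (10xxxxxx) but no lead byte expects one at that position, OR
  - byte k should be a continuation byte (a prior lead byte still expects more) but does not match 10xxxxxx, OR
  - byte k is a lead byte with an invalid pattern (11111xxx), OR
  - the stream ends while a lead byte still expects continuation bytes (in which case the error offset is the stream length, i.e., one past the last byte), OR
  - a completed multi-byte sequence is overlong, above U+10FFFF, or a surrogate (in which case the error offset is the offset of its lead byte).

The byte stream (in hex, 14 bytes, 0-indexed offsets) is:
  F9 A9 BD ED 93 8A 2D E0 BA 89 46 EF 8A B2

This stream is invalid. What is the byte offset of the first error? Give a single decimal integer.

Answer: 0

Derivation:
Byte[0]=F9: INVALID lead byte (not 0xxx/110x/1110/11110)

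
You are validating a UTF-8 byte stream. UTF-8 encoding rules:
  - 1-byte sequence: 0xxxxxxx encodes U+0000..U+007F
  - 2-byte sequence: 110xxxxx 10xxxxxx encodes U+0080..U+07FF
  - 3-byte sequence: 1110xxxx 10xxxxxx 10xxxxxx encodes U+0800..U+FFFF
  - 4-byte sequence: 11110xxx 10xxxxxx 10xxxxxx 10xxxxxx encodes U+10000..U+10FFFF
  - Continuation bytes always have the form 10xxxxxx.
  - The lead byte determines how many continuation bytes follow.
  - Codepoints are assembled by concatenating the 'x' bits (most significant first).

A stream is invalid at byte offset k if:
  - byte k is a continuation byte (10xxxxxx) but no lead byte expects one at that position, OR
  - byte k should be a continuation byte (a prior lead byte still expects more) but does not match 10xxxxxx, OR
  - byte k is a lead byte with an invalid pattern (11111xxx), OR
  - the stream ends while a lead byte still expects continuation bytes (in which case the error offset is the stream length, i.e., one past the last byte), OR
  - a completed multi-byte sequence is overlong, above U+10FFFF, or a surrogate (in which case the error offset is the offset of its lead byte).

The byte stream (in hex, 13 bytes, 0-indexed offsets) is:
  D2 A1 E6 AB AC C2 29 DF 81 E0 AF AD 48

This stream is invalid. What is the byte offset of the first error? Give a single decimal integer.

Byte[0]=D2: 2-byte lead, need 1 cont bytes. acc=0x12
Byte[1]=A1: continuation. acc=(acc<<6)|0x21=0x4A1
Completed: cp=U+04A1 (starts at byte 0)
Byte[2]=E6: 3-byte lead, need 2 cont bytes. acc=0x6
Byte[3]=AB: continuation. acc=(acc<<6)|0x2B=0x1AB
Byte[4]=AC: continuation. acc=(acc<<6)|0x2C=0x6AEC
Completed: cp=U+6AEC (starts at byte 2)
Byte[5]=C2: 2-byte lead, need 1 cont bytes. acc=0x2
Byte[6]=29: expected 10xxxxxx continuation. INVALID

Answer: 6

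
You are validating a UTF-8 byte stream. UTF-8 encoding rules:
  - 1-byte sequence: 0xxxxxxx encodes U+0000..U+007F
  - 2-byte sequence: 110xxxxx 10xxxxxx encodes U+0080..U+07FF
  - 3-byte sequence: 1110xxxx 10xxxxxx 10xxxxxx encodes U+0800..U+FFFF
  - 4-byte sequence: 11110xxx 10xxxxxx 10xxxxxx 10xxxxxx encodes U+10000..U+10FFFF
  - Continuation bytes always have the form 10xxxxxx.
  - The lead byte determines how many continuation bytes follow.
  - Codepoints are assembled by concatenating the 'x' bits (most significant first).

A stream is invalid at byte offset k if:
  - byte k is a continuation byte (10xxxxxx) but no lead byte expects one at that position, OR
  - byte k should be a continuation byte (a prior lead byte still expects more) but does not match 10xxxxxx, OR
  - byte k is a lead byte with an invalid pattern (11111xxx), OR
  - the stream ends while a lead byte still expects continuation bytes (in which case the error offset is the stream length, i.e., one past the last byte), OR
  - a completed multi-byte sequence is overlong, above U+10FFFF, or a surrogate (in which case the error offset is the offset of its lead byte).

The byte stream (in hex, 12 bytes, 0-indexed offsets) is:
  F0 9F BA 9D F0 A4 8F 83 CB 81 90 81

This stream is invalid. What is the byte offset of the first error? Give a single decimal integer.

Byte[0]=F0: 4-byte lead, need 3 cont bytes. acc=0x0
Byte[1]=9F: continuation. acc=(acc<<6)|0x1F=0x1F
Byte[2]=BA: continuation. acc=(acc<<6)|0x3A=0x7FA
Byte[3]=9D: continuation. acc=(acc<<6)|0x1D=0x1FE9D
Completed: cp=U+1FE9D (starts at byte 0)
Byte[4]=F0: 4-byte lead, need 3 cont bytes. acc=0x0
Byte[5]=A4: continuation. acc=(acc<<6)|0x24=0x24
Byte[6]=8F: continuation. acc=(acc<<6)|0x0F=0x90F
Byte[7]=83: continuation. acc=(acc<<6)|0x03=0x243C3
Completed: cp=U+243C3 (starts at byte 4)
Byte[8]=CB: 2-byte lead, need 1 cont bytes. acc=0xB
Byte[9]=81: continuation. acc=(acc<<6)|0x01=0x2C1
Completed: cp=U+02C1 (starts at byte 8)
Byte[10]=90: INVALID lead byte (not 0xxx/110x/1110/11110)

Answer: 10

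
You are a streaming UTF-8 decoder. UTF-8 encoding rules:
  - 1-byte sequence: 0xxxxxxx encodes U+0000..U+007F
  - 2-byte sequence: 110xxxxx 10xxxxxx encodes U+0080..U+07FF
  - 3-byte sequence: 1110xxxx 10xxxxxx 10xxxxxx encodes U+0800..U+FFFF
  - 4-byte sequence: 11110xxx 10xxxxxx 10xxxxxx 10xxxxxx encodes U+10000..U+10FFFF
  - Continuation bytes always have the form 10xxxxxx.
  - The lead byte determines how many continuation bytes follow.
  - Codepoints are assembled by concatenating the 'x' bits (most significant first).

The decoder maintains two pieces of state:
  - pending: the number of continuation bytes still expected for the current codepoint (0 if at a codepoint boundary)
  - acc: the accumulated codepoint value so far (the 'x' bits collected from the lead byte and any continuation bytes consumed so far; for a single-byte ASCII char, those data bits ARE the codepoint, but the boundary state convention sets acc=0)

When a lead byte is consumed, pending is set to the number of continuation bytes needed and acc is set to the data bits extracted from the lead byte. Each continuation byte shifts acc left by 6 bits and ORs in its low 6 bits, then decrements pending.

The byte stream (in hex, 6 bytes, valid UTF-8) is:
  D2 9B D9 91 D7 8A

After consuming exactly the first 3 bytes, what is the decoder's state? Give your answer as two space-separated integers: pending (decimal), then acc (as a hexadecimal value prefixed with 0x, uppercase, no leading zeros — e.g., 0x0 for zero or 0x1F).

Answer: 1 0x19

Derivation:
Byte[0]=D2: 2-byte lead. pending=1, acc=0x12
Byte[1]=9B: continuation. acc=(acc<<6)|0x1B=0x49B, pending=0
Byte[2]=D9: 2-byte lead. pending=1, acc=0x19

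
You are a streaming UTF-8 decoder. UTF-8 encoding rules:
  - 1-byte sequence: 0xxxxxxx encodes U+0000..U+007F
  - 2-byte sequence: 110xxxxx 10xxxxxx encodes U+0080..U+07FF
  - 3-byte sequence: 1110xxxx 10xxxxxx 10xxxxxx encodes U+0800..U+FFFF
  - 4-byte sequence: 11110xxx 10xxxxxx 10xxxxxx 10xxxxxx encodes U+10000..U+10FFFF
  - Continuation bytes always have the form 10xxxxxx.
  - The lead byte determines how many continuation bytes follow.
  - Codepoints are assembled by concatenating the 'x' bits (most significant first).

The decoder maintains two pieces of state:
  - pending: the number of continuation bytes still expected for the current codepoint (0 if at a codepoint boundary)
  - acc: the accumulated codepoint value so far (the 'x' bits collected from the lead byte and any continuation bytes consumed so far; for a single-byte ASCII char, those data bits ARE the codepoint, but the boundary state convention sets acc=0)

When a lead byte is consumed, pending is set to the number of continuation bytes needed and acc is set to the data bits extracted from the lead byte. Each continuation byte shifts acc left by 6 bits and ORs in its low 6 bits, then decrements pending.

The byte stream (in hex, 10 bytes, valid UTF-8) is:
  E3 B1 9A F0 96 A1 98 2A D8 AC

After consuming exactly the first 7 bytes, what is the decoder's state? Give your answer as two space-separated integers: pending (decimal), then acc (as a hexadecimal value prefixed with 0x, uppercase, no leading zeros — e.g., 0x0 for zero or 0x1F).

Answer: 0 0x16858

Derivation:
Byte[0]=E3: 3-byte lead. pending=2, acc=0x3
Byte[1]=B1: continuation. acc=(acc<<6)|0x31=0xF1, pending=1
Byte[2]=9A: continuation. acc=(acc<<6)|0x1A=0x3C5A, pending=0
Byte[3]=F0: 4-byte lead. pending=3, acc=0x0
Byte[4]=96: continuation. acc=(acc<<6)|0x16=0x16, pending=2
Byte[5]=A1: continuation. acc=(acc<<6)|0x21=0x5A1, pending=1
Byte[6]=98: continuation. acc=(acc<<6)|0x18=0x16858, pending=0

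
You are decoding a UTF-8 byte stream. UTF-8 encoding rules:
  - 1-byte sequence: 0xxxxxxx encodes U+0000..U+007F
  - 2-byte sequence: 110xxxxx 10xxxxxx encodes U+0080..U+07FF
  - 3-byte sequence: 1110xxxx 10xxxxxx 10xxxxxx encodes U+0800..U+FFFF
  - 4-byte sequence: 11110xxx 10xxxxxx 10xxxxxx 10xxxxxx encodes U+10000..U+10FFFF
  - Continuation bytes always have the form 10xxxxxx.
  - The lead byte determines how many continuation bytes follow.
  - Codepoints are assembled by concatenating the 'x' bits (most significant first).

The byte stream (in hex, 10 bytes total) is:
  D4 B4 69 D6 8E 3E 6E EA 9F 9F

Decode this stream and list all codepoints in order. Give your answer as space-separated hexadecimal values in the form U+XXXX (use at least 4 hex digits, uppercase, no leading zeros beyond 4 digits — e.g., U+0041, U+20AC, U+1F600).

Answer: U+0534 U+0069 U+058E U+003E U+006E U+A7DF

Derivation:
Byte[0]=D4: 2-byte lead, need 1 cont bytes. acc=0x14
Byte[1]=B4: continuation. acc=(acc<<6)|0x34=0x534
Completed: cp=U+0534 (starts at byte 0)
Byte[2]=69: 1-byte ASCII. cp=U+0069
Byte[3]=D6: 2-byte lead, need 1 cont bytes. acc=0x16
Byte[4]=8E: continuation. acc=(acc<<6)|0x0E=0x58E
Completed: cp=U+058E (starts at byte 3)
Byte[5]=3E: 1-byte ASCII. cp=U+003E
Byte[6]=6E: 1-byte ASCII. cp=U+006E
Byte[7]=EA: 3-byte lead, need 2 cont bytes. acc=0xA
Byte[8]=9F: continuation. acc=(acc<<6)|0x1F=0x29F
Byte[9]=9F: continuation. acc=(acc<<6)|0x1F=0xA7DF
Completed: cp=U+A7DF (starts at byte 7)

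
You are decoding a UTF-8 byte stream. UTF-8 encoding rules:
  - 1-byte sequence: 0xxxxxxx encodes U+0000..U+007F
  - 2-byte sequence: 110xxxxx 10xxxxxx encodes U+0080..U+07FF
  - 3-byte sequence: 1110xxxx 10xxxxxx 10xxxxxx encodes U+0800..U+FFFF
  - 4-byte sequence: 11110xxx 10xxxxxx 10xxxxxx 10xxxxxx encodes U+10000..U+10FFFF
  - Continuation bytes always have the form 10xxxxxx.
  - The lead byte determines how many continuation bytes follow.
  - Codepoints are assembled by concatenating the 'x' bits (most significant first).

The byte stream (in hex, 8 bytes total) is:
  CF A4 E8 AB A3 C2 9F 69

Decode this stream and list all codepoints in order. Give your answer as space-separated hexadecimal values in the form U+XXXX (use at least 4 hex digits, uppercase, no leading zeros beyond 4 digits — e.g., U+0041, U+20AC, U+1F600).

Answer: U+03E4 U+8AE3 U+009F U+0069

Derivation:
Byte[0]=CF: 2-byte lead, need 1 cont bytes. acc=0xF
Byte[1]=A4: continuation. acc=(acc<<6)|0x24=0x3E4
Completed: cp=U+03E4 (starts at byte 0)
Byte[2]=E8: 3-byte lead, need 2 cont bytes. acc=0x8
Byte[3]=AB: continuation. acc=(acc<<6)|0x2B=0x22B
Byte[4]=A3: continuation. acc=(acc<<6)|0x23=0x8AE3
Completed: cp=U+8AE3 (starts at byte 2)
Byte[5]=C2: 2-byte lead, need 1 cont bytes. acc=0x2
Byte[6]=9F: continuation. acc=(acc<<6)|0x1F=0x9F
Completed: cp=U+009F (starts at byte 5)
Byte[7]=69: 1-byte ASCII. cp=U+0069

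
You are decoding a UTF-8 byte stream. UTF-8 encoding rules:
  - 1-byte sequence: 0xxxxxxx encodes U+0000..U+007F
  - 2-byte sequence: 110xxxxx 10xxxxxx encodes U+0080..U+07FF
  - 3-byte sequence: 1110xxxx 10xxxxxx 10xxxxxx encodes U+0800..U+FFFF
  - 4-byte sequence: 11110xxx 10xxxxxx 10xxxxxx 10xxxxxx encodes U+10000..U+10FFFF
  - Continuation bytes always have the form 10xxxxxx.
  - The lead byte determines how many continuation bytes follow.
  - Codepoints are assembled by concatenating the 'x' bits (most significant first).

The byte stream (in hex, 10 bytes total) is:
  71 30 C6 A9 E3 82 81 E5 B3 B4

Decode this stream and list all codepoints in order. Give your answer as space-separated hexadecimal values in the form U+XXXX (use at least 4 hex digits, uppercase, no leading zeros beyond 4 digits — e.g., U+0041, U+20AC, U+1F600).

Answer: U+0071 U+0030 U+01A9 U+3081 U+5CF4

Derivation:
Byte[0]=71: 1-byte ASCII. cp=U+0071
Byte[1]=30: 1-byte ASCII. cp=U+0030
Byte[2]=C6: 2-byte lead, need 1 cont bytes. acc=0x6
Byte[3]=A9: continuation. acc=(acc<<6)|0x29=0x1A9
Completed: cp=U+01A9 (starts at byte 2)
Byte[4]=E3: 3-byte lead, need 2 cont bytes. acc=0x3
Byte[5]=82: continuation. acc=(acc<<6)|0x02=0xC2
Byte[6]=81: continuation. acc=(acc<<6)|0x01=0x3081
Completed: cp=U+3081 (starts at byte 4)
Byte[7]=E5: 3-byte lead, need 2 cont bytes. acc=0x5
Byte[8]=B3: continuation. acc=(acc<<6)|0x33=0x173
Byte[9]=B4: continuation. acc=(acc<<6)|0x34=0x5CF4
Completed: cp=U+5CF4 (starts at byte 7)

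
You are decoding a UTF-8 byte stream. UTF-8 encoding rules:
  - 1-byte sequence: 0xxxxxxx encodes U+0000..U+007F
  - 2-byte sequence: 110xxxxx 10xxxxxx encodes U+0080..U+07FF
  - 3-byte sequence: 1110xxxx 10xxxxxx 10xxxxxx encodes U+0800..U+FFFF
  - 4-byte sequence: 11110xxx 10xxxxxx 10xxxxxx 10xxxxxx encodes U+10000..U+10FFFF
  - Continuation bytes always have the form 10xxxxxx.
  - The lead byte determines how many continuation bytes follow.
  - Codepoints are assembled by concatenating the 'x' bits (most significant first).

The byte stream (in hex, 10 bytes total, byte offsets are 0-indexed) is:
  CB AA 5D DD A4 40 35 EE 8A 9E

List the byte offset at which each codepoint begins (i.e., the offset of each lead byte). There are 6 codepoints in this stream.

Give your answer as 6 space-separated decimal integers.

Answer: 0 2 3 5 6 7

Derivation:
Byte[0]=CB: 2-byte lead, need 1 cont bytes. acc=0xB
Byte[1]=AA: continuation. acc=(acc<<6)|0x2A=0x2EA
Completed: cp=U+02EA (starts at byte 0)
Byte[2]=5D: 1-byte ASCII. cp=U+005D
Byte[3]=DD: 2-byte lead, need 1 cont bytes. acc=0x1D
Byte[4]=A4: continuation. acc=(acc<<6)|0x24=0x764
Completed: cp=U+0764 (starts at byte 3)
Byte[5]=40: 1-byte ASCII. cp=U+0040
Byte[6]=35: 1-byte ASCII. cp=U+0035
Byte[7]=EE: 3-byte lead, need 2 cont bytes. acc=0xE
Byte[8]=8A: continuation. acc=(acc<<6)|0x0A=0x38A
Byte[9]=9E: continuation. acc=(acc<<6)|0x1E=0xE29E
Completed: cp=U+E29E (starts at byte 7)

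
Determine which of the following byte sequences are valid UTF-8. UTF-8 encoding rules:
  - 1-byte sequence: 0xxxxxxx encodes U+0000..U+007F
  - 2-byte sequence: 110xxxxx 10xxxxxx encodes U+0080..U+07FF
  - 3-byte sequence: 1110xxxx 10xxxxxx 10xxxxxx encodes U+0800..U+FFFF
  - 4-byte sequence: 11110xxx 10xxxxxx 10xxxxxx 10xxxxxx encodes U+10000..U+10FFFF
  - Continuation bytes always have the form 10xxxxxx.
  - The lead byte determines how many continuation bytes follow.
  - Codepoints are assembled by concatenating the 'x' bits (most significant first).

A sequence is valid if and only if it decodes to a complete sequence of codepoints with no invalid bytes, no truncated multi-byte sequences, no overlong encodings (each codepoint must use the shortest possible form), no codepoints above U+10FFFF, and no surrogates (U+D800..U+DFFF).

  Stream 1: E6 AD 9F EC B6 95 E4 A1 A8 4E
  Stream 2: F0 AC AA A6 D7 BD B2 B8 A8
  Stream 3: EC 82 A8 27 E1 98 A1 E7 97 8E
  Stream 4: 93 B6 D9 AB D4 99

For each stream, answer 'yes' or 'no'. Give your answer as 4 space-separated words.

Stream 1: decodes cleanly. VALID
Stream 2: error at byte offset 6. INVALID
Stream 3: decodes cleanly. VALID
Stream 4: error at byte offset 0. INVALID

Answer: yes no yes no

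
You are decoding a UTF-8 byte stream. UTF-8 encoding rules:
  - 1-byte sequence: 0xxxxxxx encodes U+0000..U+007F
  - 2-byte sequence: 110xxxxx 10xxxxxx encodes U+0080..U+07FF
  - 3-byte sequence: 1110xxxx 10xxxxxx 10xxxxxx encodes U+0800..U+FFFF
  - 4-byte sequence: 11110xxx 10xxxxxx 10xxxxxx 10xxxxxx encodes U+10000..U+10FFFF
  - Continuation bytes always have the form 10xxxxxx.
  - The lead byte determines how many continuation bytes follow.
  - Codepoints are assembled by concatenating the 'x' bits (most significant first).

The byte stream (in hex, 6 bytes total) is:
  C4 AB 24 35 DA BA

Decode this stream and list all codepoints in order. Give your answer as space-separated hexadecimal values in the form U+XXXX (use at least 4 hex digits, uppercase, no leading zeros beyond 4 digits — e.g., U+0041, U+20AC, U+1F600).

Byte[0]=C4: 2-byte lead, need 1 cont bytes. acc=0x4
Byte[1]=AB: continuation. acc=(acc<<6)|0x2B=0x12B
Completed: cp=U+012B (starts at byte 0)
Byte[2]=24: 1-byte ASCII. cp=U+0024
Byte[3]=35: 1-byte ASCII. cp=U+0035
Byte[4]=DA: 2-byte lead, need 1 cont bytes. acc=0x1A
Byte[5]=BA: continuation. acc=(acc<<6)|0x3A=0x6BA
Completed: cp=U+06BA (starts at byte 4)

Answer: U+012B U+0024 U+0035 U+06BA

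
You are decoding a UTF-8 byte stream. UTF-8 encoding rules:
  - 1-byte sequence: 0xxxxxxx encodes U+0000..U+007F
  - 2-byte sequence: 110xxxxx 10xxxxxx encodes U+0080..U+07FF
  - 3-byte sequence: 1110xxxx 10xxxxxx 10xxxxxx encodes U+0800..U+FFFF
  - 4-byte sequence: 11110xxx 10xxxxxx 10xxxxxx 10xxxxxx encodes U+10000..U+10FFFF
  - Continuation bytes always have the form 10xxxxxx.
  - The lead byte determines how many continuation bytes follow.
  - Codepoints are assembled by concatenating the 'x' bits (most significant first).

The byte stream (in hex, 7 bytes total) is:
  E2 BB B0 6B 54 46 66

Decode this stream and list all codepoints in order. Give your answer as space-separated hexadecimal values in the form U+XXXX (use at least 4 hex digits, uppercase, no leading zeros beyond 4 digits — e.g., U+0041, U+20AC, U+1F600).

Answer: U+2EF0 U+006B U+0054 U+0046 U+0066

Derivation:
Byte[0]=E2: 3-byte lead, need 2 cont bytes. acc=0x2
Byte[1]=BB: continuation. acc=(acc<<6)|0x3B=0xBB
Byte[2]=B0: continuation. acc=(acc<<6)|0x30=0x2EF0
Completed: cp=U+2EF0 (starts at byte 0)
Byte[3]=6B: 1-byte ASCII. cp=U+006B
Byte[4]=54: 1-byte ASCII. cp=U+0054
Byte[5]=46: 1-byte ASCII. cp=U+0046
Byte[6]=66: 1-byte ASCII. cp=U+0066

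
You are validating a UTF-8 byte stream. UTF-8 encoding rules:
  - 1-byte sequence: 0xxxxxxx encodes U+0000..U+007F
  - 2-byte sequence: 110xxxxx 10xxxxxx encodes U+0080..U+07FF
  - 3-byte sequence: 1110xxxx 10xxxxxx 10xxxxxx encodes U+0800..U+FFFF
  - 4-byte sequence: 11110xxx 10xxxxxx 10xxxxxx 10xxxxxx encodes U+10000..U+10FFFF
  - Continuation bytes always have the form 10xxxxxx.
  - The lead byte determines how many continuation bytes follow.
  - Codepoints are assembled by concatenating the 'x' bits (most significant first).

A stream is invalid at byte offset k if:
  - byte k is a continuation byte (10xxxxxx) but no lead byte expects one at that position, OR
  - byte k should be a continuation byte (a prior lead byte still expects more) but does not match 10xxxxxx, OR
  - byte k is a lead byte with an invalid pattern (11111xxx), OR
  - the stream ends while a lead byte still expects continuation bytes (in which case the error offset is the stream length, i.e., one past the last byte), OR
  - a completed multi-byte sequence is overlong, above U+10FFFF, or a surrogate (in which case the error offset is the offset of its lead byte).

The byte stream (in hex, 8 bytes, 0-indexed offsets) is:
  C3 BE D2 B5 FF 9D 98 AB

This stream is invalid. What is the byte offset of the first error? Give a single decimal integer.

Answer: 4

Derivation:
Byte[0]=C3: 2-byte lead, need 1 cont bytes. acc=0x3
Byte[1]=BE: continuation. acc=(acc<<6)|0x3E=0xFE
Completed: cp=U+00FE (starts at byte 0)
Byte[2]=D2: 2-byte lead, need 1 cont bytes. acc=0x12
Byte[3]=B5: continuation. acc=(acc<<6)|0x35=0x4B5
Completed: cp=U+04B5 (starts at byte 2)
Byte[4]=FF: INVALID lead byte (not 0xxx/110x/1110/11110)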